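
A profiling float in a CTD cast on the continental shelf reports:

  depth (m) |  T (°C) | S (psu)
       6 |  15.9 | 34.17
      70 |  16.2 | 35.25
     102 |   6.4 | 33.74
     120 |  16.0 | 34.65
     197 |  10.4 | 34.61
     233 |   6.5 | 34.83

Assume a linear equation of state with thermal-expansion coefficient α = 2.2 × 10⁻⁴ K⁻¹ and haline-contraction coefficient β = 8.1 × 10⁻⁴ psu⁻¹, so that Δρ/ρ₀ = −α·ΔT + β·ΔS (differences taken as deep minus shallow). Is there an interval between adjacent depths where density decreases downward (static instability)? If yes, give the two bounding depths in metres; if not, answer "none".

102–120 m

Evaluate Δρ/ρ₀ = −αΔT + βΔS across each adjacent pair:
  6–70 m: −αΔT+βΔS = −(2.2 × 10⁻⁴)(+0.3)+(8.1 × 10⁻⁴)(+1.08) = 8.1 × 10⁻⁴ → stable
  70–102 m: −αΔT+βΔS = −(2.2 × 10⁻⁴)(-9.8)+(8.1 × 10⁻⁴)(-1.51) = 9.3 × 10⁻⁴ → stable
  102–120 m: −αΔT+βΔS = −(2.2 × 10⁻⁴)(+9.6)+(8.1 × 10⁻⁴)(+0.91) = -1.4 × 10⁻³ → UNSTABLE
  120–197 m: −αΔT+βΔS = −(2.2 × 10⁻⁴)(-5.6)+(8.1 × 10⁻⁴)(-0.04) = 1.2 × 10⁻³ → stable
  197–233 m: −αΔT+βΔS = −(2.2 × 10⁻⁴)(-3.9)+(8.1 × 10⁻⁴)(+0.22) = 1.0 × 10⁻³ → stable
The 102–120 m interval has Δρ < 0: lighter water underlies denser water.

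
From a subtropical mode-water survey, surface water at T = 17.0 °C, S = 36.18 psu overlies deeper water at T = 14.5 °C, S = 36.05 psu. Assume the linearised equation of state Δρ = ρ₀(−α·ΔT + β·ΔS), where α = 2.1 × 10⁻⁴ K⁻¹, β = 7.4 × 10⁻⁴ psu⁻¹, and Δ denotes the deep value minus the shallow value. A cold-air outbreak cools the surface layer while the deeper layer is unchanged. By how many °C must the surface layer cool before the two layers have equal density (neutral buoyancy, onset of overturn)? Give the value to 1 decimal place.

2.0 °C

Neutral buoyancy requires Δρ = 0, i.e. −α(T_deep − T_surf′) + β(S_deep − S_surf) = 0.
T_surf′ = T_deep − (β/α)·ΔS = 14.5 − (7.4 × 10⁻⁴/2.1 × 10⁻⁴)·(-0.13) = 14.958 °C.
Cooling required: 17.0 − (14.958) = 2.042 °C.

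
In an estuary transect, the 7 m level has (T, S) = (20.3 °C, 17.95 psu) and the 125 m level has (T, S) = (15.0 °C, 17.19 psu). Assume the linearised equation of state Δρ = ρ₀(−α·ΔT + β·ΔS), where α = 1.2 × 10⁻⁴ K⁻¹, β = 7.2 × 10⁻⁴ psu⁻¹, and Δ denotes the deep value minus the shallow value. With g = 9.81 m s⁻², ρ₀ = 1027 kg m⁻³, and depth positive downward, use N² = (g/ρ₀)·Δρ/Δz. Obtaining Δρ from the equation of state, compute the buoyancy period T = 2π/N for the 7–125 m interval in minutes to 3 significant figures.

38.5 min

ΔT = -5.3 K, ΔS = -0.76 psu (deep − shallow).
Δρ/ρ₀ = −αΔT + βΔS = 6.36 × 10⁻⁴ − 5.472 × 10⁻⁴ = 8.88 × 10⁻⁵, so Δρ ≈ 0.09120 kg m⁻³.
N² = (g/ρ₀)·Δρ/Δz = g·(Δρ/ρ₀)/Δz = 9.81 × 8.88 × 10⁻⁵ / 118 = 7.3824 × 10⁻⁶ s⁻².
N = √(7.3824 × 10⁻⁶) = 2.7171 × 10⁻³ rad s⁻¹ → T = 2π/N = 2.3125 × 10³ s = 38.542 min ≈ 38.5 min.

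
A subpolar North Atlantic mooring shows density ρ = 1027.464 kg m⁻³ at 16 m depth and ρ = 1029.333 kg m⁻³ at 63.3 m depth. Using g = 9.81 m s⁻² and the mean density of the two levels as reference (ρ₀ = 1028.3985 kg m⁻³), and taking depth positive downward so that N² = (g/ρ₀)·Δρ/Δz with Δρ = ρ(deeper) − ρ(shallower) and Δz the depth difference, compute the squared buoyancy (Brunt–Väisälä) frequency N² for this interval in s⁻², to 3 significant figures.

Δρ = 1029.333 − 1027.464 = 1.869 kg m⁻³ over Δz = 63.3 − 16 = 47.3 m.
N² = (9.81/1028.3985) × (1.869/47.3) = 3.7693 × 10⁻⁴ s⁻² ≈ 3.77 × 10⁻⁴ s⁻².

3.77 × 10⁻⁴ s⁻²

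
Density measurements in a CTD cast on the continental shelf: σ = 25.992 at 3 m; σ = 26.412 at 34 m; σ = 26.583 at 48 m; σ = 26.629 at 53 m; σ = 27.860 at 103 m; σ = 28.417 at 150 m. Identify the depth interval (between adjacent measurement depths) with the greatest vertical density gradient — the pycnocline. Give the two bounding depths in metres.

Compute the density gradient over each adjacent pair:
  3–34 m: Δρ/Δz = 0.420/31 = 0.014 kg m⁻⁴
  34–48 m: Δρ/Δz = 0.171/14 = 0.012 kg m⁻⁴
  48–53 m: Δρ/Δz = 0.046/5 = 9.2 × 10⁻³ kg m⁻⁴
  53–103 m: Δρ/Δz = 1.231/50 = 0.025 kg m⁻⁴
  103–150 m: Δρ/Δz = 0.557/47 = 0.012 kg m⁻⁴
The largest gradient is in the 53–103 m interval — the pycnocline.

53–103 m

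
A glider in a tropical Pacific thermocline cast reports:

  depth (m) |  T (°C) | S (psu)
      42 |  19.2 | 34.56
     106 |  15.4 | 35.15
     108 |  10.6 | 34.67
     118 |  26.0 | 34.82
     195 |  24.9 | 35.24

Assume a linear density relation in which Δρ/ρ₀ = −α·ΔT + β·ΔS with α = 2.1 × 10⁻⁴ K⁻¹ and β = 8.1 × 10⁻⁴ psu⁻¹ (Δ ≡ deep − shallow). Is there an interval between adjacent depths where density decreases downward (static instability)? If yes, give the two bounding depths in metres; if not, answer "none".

108–118 m

Evaluate Δρ/ρ₀ = −αΔT + βΔS across each adjacent pair:
  42–106 m: −αΔT+βΔS = −(2.1 × 10⁻⁴)(-3.8)+(8.1 × 10⁻⁴)(+0.59) = 1.3 × 10⁻³ → stable
  106–108 m: −αΔT+βΔS = −(2.1 × 10⁻⁴)(-4.8)+(8.1 × 10⁻⁴)(-0.48) = 6.2 × 10⁻⁴ → stable
  108–118 m: −αΔT+βΔS = −(2.1 × 10⁻⁴)(+15.4)+(8.1 × 10⁻⁴)(+0.15) = -3.1 × 10⁻³ → UNSTABLE
  118–195 m: −αΔT+βΔS = −(2.1 × 10⁻⁴)(-1.1)+(8.1 × 10⁻⁴)(+0.42) = 5.7 × 10⁻⁴ → stable
The 108–118 m interval has Δρ < 0: lighter water underlies denser water.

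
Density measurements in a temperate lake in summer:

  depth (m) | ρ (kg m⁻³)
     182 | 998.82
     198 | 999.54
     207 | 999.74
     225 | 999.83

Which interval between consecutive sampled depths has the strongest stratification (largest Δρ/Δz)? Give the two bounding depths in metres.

Compute the density gradient over each adjacent pair:
  182–198 m: Δρ/Δz = 0.72/16 = 0.045 kg m⁻⁴
  198–207 m: Δρ/Δz = 0.20/9 = 0.022 kg m⁻⁴
  207–225 m: Δρ/Δz = 0.09/18 = 5.0 × 10⁻³ kg m⁻⁴
The largest gradient is in the 182–198 m interval — the pycnocline.

182–198 m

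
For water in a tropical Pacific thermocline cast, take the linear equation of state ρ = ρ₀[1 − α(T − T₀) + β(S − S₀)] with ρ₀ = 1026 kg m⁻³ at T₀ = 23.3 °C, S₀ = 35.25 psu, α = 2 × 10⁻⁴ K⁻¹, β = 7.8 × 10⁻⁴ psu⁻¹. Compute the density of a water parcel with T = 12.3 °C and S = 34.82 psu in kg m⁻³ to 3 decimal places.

1027.913 kg m⁻³

T − T₀ = -11.0 K, S − S₀ = -0.43 psu.
Bracket = 1 − α·(-11.0) + β·(-0.43) = 1 + (1.8646 × 10⁻³) = 1.0018646.
ρ = 1026 × 1.0018646 = 1027.913 kg m⁻³.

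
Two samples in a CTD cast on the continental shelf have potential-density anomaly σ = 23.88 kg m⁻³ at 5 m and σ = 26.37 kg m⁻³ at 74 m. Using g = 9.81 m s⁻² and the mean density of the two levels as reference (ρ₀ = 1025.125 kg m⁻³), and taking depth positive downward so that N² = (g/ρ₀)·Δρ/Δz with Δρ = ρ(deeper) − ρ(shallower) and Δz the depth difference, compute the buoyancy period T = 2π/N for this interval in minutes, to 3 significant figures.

5.64 min

Δρ = 1026.37 − 1023.88 = 2.49 kg m⁻³ over Δz = 74 − 5 = 69 m.
N² = (9.81/1025.125) × (2.49/69) = 3.4534 × 10⁻⁴ s⁻².
N = √(3.4534 × 10⁻⁴) = 0.018583 rad s⁻¹, so T = 2π/N = 338.11 s = 5.6352 min ≈ 5.64 min.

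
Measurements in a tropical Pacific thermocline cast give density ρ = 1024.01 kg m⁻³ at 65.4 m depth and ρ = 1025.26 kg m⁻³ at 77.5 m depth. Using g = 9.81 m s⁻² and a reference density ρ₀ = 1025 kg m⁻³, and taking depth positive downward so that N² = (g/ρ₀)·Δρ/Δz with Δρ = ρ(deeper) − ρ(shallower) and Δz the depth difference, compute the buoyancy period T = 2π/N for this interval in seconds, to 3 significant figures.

Δρ = 1025.26 − 1024.01 = 1.25 kg m⁻³ over Δz = 77.5 − 65.4 = 12.1 m.
N² = (9.81/1025) × (1.25/12.1) = 9.8871 × 10⁻⁴ s⁻².
N = √(9.8871 × 10⁻⁴) = 0.031444 rad s⁻¹, so T = 2π/N = 199.82 s ≈ 200 s.

200 s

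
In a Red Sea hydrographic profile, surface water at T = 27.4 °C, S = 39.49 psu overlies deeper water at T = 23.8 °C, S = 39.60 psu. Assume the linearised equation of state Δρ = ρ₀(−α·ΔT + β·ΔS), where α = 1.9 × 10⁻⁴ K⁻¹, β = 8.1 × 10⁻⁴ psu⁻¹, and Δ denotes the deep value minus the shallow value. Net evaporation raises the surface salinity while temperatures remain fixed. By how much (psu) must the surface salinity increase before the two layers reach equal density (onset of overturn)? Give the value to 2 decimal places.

Neutral buoyancy requires −α(T_deep − T_surf) + β(S_deep − S_surf′) = 0.
S_surf′ = S_deep − (α/β)·ΔT = 39.60 − (1.9 × 10⁻⁴/8.1 × 10⁻⁴)·(-3.6) = 40.4444 psu.
Increase required: 40.4444 − 39.49 = 0.9544 psu.

0.95 psu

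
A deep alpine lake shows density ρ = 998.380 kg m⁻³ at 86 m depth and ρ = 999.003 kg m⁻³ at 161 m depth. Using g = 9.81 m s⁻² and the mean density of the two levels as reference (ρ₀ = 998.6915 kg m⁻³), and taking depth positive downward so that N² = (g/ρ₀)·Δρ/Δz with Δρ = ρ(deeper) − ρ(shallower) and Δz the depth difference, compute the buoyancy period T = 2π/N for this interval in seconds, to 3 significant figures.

696 s

Δρ = 999.003 − 998.380 = 0.623 kg m⁻³ over Δz = 161 − 86 = 75 m.
N² = (9.81/998.6915) × (0.623/75) = 8.1595 × 10⁻⁵ s⁻².
N = √(8.1595 × 10⁻⁵) = 9.0330 × 10⁻³ rad s⁻¹, so T = 2π/N = 695.58 s ≈ 696 s.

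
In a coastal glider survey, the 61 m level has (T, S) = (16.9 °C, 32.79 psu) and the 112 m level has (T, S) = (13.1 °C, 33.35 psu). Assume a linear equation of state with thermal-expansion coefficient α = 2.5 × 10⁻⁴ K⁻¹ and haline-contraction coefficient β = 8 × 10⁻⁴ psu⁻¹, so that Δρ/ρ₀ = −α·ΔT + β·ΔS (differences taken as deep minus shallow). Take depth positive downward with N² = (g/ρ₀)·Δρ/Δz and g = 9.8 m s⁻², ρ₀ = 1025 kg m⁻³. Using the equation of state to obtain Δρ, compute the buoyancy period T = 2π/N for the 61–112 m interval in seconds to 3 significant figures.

ΔT = -3.8 K, ΔS = +0.56 psu (deep − shallow).
Δρ/ρ₀ = −αΔT + βΔS = 9.50 × 10⁻⁴ + 4.48 × 10⁻⁴ = 1.398 × 10⁻³, so Δρ ≈ 1.433 kg m⁻³.
N² = (g/ρ₀)·Δρ/Δz = g·(Δρ/ρ₀)/Δz = 9.8 × 1.398 × 10⁻³ / 51 = 2.6864 × 10⁻⁴ s⁻².
N = √(2.6864 × 10⁻⁴) = 0.016390 rad s⁻¹ → T = 2π/N = 383.35 s ≈ 383 s.

383 s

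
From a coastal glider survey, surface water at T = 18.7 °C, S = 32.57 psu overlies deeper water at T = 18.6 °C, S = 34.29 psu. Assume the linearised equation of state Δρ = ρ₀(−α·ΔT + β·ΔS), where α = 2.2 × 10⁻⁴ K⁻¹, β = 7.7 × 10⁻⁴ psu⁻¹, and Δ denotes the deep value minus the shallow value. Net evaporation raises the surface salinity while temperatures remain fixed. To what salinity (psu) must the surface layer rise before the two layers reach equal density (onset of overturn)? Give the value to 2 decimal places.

Neutral buoyancy requires −α(T_deep − T_surf) + β(S_deep − S_surf′) = 0.
S_surf′ = S_deep − (α/β)·ΔT = 34.29 − (2.2 × 10⁻⁴/7.7 × 10⁻⁴)·(-0.1) = 34.3186 psu.
Increase required: 34.3186 − 32.57 = 1.7486 psu.

34.32 psu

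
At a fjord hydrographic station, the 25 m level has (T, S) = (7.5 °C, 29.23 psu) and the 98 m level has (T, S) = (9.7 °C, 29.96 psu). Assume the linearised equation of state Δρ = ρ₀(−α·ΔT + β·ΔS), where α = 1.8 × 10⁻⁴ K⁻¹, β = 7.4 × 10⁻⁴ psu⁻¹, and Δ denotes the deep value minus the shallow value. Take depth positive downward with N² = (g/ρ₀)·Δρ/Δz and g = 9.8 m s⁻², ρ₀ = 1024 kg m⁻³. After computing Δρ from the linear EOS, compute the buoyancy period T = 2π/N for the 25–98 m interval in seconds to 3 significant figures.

1.43 × 10³ s

ΔT = +2.2 K, ΔS = +0.73 psu (deep − shallow).
Δρ/ρ₀ = −αΔT + βΔS = -3.96 × 10⁻⁴ + 5.402 × 10⁻⁴ = 1.442 × 10⁻⁴, so Δρ ≈ 0.1477 kg m⁻³.
N² = (g/ρ₀)·Δρ/Δz = g·(Δρ/ρ₀)/Δz = 9.8 × 1.442 × 10⁻⁴ / 73 = 1.9358 × 10⁻⁵ s⁻².
N = √(1.9358 × 10⁻⁵) = 4.3998 × 10⁻³ rad s⁻¹ → T = 2π/N = 1.4281 × 10³ s ≈ 1.43 × 10³ s.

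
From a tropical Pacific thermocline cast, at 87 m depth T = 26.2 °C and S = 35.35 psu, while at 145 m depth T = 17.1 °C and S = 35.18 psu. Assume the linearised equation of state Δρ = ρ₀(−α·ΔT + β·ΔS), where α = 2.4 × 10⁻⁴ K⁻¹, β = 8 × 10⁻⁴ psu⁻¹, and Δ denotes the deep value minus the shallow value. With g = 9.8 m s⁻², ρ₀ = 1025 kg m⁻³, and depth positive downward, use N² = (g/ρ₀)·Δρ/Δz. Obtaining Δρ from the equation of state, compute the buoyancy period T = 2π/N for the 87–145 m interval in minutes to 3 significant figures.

ΔT = -9.1 K, ΔS = -0.17 psu (deep − shallow).
Δρ/ρ₀ = −αΔT + βΔS = 2.184 × 10⁻³ − 1.36 × 10⁻⁴ = 2.048 × 10⁻³, so Δρ ≈ 2.099 kg m⁻³.
N² = (g/ρ₀)·Δρ/Δz = g·(Δρ/ρ₀)/Δz = 9.8 × 2.048 × 10⁻³ / 58 = 3.4604 × 10⁻⁴ s⁻².
N = √(3.4604 × 10⁻⁴) = 0.018602 rad s⁻¹ → T = 2π/N = 337.77 s = 5.6295 min ≈ 5.63 min.

5.63 min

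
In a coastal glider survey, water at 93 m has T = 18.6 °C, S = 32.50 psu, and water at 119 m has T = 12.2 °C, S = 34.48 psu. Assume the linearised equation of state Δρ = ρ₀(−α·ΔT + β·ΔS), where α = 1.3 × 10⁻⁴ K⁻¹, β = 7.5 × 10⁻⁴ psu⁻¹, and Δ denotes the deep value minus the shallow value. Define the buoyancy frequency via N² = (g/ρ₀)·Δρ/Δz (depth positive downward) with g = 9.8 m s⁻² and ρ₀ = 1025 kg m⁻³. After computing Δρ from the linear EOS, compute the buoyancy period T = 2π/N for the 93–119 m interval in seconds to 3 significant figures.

213 s

ΔT = -6.4 K, ΔS = +1.98 psu (deep − shallow).
Δρ/ρ₀ = −αΔT + βΔS = 8.32 × 10⁻⁴ + 1.485 × 10⁻³ = 2.317 × 10⁻³, so Δρ ≈ 2.375 kg m⁻³.
N² = (g/ρ₀)·Δρ/Δz = g·(Δρ/ρ₀)/Δz = 9.8 × 2.317 × 10⁻³ / 26 = 8.7333 × 10⁻⁴ s⁻².
N = √(8.7333 × 10⁻⁴) = 0.029552 rad s⁻¹ → T = 2π/N = 212.61 s ≈ 213 s.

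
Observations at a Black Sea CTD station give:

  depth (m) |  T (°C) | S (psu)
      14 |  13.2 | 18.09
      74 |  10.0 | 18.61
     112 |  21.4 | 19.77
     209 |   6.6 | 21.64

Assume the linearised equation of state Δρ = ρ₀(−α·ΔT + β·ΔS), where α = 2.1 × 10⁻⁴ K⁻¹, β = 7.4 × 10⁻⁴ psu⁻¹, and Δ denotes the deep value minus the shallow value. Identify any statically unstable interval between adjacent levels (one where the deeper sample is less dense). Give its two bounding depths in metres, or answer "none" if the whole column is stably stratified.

74–112 m

Evaluate Δρ/ρ₀ = −αΔT + βΔS across each adjacent pair:
  14–74 m: −αΔT+βΔS = −(2.1 × 10⁻⁴)(-3.2)+(7.4 × 10⁻⁴)(+0.52) = 1.1 × 10⁻³ → stable
  74–112 m: −αΔT+βΔS = −(2.1 × 10⁻⁴)(+11.4)+(7.4 × 10⁻⁴)(+1.16) = -1.5 × 10⁻³ → UNSTABLE
  112–209 m: −αΔT+βΔS = −(2.1 × 10⁻⁴)(-14.8)+(7.4 × 10⁻⁴)(+1.87) = 4.5 × 10⁻³ → stable
The 74–112 m interval has Δρ < 0: lighter water underlies denser water.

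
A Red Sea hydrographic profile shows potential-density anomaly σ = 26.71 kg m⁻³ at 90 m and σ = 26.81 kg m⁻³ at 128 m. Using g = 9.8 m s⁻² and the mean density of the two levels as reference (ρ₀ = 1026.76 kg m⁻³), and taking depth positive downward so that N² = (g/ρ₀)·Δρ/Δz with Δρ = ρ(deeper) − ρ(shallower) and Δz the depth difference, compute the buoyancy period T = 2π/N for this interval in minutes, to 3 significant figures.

20.9 min

Δρ = 1026.81 − 1026.71 = 0.10 kg m⁻³ over Δz = 128 − 90 = 38 m.
N² = (9.8/1026.76) × (0.10/38) = 2.5117 × 10⁻⁵ s⁻².
N = √(2.5117 × 10⁻⁵) = 5.0117 × 10⁻³ rad s⁻¹, so T = 2π/N = 1.2537 × 10³ s = 20.895 min ≈ 20.9 min.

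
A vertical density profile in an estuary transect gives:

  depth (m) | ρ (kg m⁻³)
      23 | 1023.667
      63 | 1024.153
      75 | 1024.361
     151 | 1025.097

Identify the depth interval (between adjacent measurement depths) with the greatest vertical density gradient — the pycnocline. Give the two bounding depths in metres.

63–75 m

Compute the density gradient over each adjacent pair:
  23–63 m: Δρ/Δz = 0.486/40 = 0.012 kg m⁻⁴
  63–75 m: Δρ/Δz = 0.208/12 = 0.017 kg m⁻⁴
  75–151 m: Δρ/Δz = 0.736/76 = 9.7 × 10⁻³ kg m⁻⁴
The largest gradient is in the 63–75 m interval — the pycnocline.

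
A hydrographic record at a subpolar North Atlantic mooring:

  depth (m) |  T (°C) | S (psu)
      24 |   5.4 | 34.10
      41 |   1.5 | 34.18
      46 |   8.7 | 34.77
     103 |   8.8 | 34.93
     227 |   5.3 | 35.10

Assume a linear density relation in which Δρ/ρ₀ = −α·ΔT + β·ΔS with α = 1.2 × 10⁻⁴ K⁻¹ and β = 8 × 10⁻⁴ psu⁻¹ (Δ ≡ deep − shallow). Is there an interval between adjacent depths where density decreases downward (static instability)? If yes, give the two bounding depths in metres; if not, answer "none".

Evaluate Δρ/ρ₀ = −αΔT + βΔS across each adjacent pair:
  24–41 m: −αΔT+βΔS = −(1.2 × 10⁻⁴)(-3.9)+(8 × 10⁻⁴)(+0.08) = 5.3 × 10⁻⁴ → stable
  41–46 m: −αΔT+βΔS = −(1.2 × 10⁻⁴)(+7.2)+(8 × 10⁻⁴)(+0.59) = -3.9 × 10⁻⁴ → UNSTABLE
  46–103 m: −αΔT+βΔS = −(1.2 × 10⁻⁴)(+0.1)+(8 × 10⁻⁴)(+0.16) = 1.2 × 10⁻⁴ → stable
  103–227 m: −αΔT+βΔS = −(1.2 × 10⁻⁴)(-3.5)+(8 × 10⁻⁴)(+0.17) = 5.6 × 10⁻⁴ → stable
The 41–46 m interval has Δρ < 0: lighter water underlies denser water.

41–46 m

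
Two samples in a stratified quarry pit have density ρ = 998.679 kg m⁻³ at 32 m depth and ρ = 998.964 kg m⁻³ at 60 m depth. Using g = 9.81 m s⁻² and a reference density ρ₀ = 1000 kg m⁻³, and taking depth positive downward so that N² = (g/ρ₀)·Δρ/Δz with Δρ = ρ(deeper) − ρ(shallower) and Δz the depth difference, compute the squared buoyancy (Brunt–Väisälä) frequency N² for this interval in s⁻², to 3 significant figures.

9.99 × 10⁻⁵ s⁻²

Δρ = 998.964 − 998.679 = 0.285 kg m⁻³ over Δz = 60 − 32 = 28 m.
N² = (9.81/1000) × (0.285/28) = 9.9852 × 10⁻⁵ s⁻² ≈ 9.99 × 10⁻⁵ s⁻².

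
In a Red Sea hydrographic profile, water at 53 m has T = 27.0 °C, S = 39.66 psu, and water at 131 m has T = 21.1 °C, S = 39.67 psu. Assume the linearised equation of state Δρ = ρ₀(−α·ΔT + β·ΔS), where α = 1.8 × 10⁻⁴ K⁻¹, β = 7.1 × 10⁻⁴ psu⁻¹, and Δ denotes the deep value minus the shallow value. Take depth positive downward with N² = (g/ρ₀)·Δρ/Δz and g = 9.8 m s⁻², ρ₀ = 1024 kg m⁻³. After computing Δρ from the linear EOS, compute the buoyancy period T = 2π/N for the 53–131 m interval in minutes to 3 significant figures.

ΔT = -5.9 K, ΔS = +0.01 psu (deep − shallow).
Δρ/ρ₀ = −αΔT + βΔS = 1.062 × 10⁻³ + 7.10 × 10⁻⁶ = 1.0691 × 10⁻³, so Δρ ≈ 1.095 kg m⁻³.
N² = (g/ρ₀)·Δρ/Δz = g·(Δρ/ρ₀)/Δz = 9.8 × 1.0691 × 10⁻³ / 78 = 1.3432 × 10⁻⁴ s⁻².
N = √(1.3432 × 10⁻⁴) = 0.011590 rad s⁻¹ → T = 2π/N = 542.12 s = 9.0353 min ≈ 9.04 min.

9.04 min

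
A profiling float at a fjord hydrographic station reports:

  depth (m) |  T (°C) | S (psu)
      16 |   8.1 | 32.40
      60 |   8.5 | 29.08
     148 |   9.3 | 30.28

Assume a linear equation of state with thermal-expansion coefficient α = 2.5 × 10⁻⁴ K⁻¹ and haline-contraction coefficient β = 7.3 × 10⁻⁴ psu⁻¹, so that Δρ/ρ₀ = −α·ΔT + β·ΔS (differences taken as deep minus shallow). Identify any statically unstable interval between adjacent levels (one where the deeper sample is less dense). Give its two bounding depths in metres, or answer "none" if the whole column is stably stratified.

16–60 m

Evaluate Δρ/ρ₀ = −αΔT + βΔS across each adjacent pair:
  16–60 m: −αΔT+βΔS = −(2.5 × 10⁻⁴)(+0.4)+(7.3 × 10⁻⁴)(-3.32) = -2.5 × 10⁻³ → UNSTABLE
  60–148 m: −αΔT+βΔS = −(2.5 × 10⁻⁴)(+0.8)+(7.3 × 10⁻⁴)(+1.20) = 6.8 × 10⁻⁴ → stable
The 16–60 m interval has Δρ < 0: lighter water underlies denser water.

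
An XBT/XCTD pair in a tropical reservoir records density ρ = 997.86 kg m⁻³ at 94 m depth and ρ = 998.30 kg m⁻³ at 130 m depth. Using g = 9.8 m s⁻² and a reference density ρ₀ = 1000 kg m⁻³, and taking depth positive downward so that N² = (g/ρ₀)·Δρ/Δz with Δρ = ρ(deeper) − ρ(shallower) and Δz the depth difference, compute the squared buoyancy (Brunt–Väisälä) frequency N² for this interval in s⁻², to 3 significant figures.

1.20 × 10⁻⁴ s⁻²

Δρ = 998.30 − 997.86 = 0.44 kg m⁻³ over Δz = 130 − 94 = 36 m.
N² = (9.8/1000) × (0.44/36) = 1.1978 × 10⁻⁴ s⁻² ≈ 1.20 × 10⁻⁴ s⁻².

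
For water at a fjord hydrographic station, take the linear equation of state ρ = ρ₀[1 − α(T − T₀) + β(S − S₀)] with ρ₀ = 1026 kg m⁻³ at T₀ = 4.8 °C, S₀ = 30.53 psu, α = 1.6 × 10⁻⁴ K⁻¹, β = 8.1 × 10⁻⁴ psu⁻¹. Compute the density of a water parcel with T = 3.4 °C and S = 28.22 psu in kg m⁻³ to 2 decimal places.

1024.31 kg m⁻³

T − T₀ = -1.4 K, S − S₀ = -2.31 psu.
Bracket = 1 − α·(-1.4) + β·(-2.31) = 1 + (-1.6471 × 10⁻³) = 0.9983529.
ρ = 1026 × 0.9983529 = 1024.31 kg m⁻³.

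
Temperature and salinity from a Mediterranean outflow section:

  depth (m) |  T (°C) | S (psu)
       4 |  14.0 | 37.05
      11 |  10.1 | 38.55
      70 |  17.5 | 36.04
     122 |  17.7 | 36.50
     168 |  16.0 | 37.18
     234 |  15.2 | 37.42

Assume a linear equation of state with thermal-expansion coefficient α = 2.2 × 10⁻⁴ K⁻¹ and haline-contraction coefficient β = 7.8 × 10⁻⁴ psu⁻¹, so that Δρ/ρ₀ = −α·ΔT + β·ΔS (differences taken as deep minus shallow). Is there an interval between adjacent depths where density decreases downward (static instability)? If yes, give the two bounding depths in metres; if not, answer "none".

11–70 m

Evaluate Δρ/ρ₀ = −αΔT + βΔS across each adjacent pair:
  4–11 m: −αΔT+βΔS = −(2.2 × 10⁻⁴)(-3.9)+(7.8 × 10⁻⁴)(+1.50) = 2.0 × 10⁻³ → stable
  11–70 m: −αΔT+βΔS = −(2.2 × 10⁻⁴)(+7.4)+(7.8 × 10⁻⁴)(-2.51) = -3.6 × 10⁻³ → UNSTABLE
  70–122 m: −αΔT+βΔS = −(2.2 × 10⁻⁴)(+0.2)+(7.8 × 10⁻⁴)(+0.46) = 3.1 × 10⁻⁴ → stable
  122–168 m: −αΔT+βΔS = −(2.2 × 10⁻⁴)(-1.7)+(7.8 × 10⁻⁴)(+0.68) = 9.0 × 10⁻⁴ → stable
  168–234 m: −αΔT+βΔS = −(2.2 × 10⁻⁴)(-0.8)+(7.8 × 10⁻⁴)(+0.24) = 3.6 × 10⁻⁴ → stable
The 11–70 m interval has Δρ < 0: lighter water underlies denser water.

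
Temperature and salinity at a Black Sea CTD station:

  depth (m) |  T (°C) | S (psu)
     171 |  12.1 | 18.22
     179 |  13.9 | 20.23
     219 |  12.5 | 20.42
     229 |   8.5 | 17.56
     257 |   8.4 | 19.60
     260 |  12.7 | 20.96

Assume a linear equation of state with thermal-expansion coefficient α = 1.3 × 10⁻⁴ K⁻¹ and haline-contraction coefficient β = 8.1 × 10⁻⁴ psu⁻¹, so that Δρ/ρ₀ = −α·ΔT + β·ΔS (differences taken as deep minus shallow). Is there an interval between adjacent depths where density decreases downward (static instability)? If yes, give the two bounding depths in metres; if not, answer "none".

219–229 m

Evaluate Δρ/ρ₀ = −αΔT + βΔS across each adjacent pair:
  171–179 m: −αΔT+βΔS = −(1.3 × 10⁻⁴)(+1.8)+(8.1 × 10⁻⁴)(+2.01) = 1.4 × 10⁻³ → stable
  179–219 m: −αΔT+βΔS = −(1.3 × 10⁻⁴)(-1.4)+(8.1 × 10⁻⁴)(+0.19) = 3.4 × 10⁻⁴ → stable
  219–229 m: −αΔT+βΔS = −(1.3 × 10⁻⁴)(-4.0)+(8.1 × 10⁻⁴)(-2.86) = -1.8 × 10⁻³ → UNSTABLE
  229–257 m: −αΔT+βΔS = −(1.3 × 10⁻⁴)(-0.1)+(8.1 × 10⁻⁴)(+2.04) = 1.7 × 10⁻³ → stable
  257–260 m: −αΔT+βΔS = −(1.3 × 10⁻⁴)(+4.3)+(8.1 × 10⁻⁴)(+1.36) = 5.4 × 10⁻⁴ → stable
The 219–229 m interval has Δρ < 0: lighter water underlies denser water.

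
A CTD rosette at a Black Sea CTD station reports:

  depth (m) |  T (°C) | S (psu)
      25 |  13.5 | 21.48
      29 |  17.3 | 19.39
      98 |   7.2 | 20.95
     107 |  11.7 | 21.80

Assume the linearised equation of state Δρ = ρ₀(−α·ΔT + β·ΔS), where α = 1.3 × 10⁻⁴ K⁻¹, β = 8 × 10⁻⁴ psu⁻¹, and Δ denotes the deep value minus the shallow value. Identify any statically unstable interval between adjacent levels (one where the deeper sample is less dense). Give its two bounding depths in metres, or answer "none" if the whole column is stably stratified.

25–29 m

Evaluate Δρ/ρ₀ = −αΔT + βΔS across each adjacent pair:
  25–29 m: −αΔT+βΔS = −(1.3 × 10⁻⁴)(+3.8)+(8 × 10⁻⁴)(-2.09) = -2.2 × 10⁻³ → UNSTABLE
  29–98 m: −αΔT+βΔS = −(1.3 × 10⁻⁴)(-10.1)+(8 × 10⁻⁴)(+1.56) = 2.6 × 10⁻³ → stable
  98–107 m: −αΔT+βΔS = −(1.3 × 10⁻⁴)(+4.5)+(8 × 10⁻⁴)(+0.85) = 9.5 × 10⁻⁵ → stable
The 25–29 m interval has Δρ < 0: lighter water underlies denser water.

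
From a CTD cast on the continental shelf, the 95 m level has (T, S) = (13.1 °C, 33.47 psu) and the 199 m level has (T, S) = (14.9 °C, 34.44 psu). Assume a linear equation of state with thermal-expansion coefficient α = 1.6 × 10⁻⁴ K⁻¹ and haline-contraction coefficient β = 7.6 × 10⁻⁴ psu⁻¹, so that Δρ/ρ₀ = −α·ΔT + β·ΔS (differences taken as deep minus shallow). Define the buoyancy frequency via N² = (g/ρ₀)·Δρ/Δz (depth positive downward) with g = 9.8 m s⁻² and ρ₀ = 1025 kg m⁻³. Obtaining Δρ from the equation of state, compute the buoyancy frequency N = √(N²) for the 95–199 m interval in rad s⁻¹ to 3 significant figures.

6.51 × 10⁻³ rad s⁻¹

ΔT = +1.8 K, ΔS = +0.97 psu (deep − shallow).
Δρ/ρ₀ = −αΔT + βΔS = -2.88 × 10⁻⁴ + 7.372 × 10⁻⁴ = 4.492 × 10⁻⁴, so Δρ ≈ 0.4604 kg m⁻³.
N² = (g/ρ₀)·Δρ/Δz = g·(Δρ/ρ₀)/Δz = 9.8 × 4.492 × 10⁻⁴ / 104 = 4.2328 × 10⁻⁵ s⁻².
N = √(4.2328 × 10⁻⁵) = 6.5060 × 10⁻³ rad s⁻¹ ≈ 6.51 × 10⁻³ rad s⁻¹.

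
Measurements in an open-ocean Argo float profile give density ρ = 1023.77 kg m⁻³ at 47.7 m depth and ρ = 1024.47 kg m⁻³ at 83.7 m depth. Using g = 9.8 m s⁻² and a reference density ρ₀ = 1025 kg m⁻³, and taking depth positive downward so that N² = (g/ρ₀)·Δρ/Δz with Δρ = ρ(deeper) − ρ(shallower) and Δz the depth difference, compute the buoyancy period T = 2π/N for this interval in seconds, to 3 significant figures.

461 s

Δρ = 1024.47 − 1023.77 = 0.70 kg m⁻³ over Δz = 83.7 − 47.7 = 36 m.
N² = (9.8/1025) × (0.70/36) = 1.8591 × 10⁻⁴ s⁻².
N = √(1.8591 × 10⁻⁴) = 0.013635 rad s⁻¹, so T = 2π/N = 460.81 s ≈ 461 s.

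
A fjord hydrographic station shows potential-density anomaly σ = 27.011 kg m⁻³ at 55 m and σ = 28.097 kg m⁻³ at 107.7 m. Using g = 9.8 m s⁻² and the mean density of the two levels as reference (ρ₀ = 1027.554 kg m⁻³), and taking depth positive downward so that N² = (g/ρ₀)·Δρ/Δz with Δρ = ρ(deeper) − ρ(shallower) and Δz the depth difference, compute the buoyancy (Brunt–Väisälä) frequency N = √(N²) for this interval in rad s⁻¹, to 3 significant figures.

Δρ = 1028.097 − 1027.011 = 1.086 kg m⁻³ over Δz = 107.7 − 55 = 52.7 m.
N² = (9.8/1027.554) × (1.086/52.7) = 1.9654 × 10⁻⁴ s⁻².
N = √(1.9654 × 10⁻⁴) = 0.014019 rad s⁻¹ ≈ 0.0140 rad s⁻¹.
N² > 0, so the interval is statically stable.

0.0140 rad s⁻¹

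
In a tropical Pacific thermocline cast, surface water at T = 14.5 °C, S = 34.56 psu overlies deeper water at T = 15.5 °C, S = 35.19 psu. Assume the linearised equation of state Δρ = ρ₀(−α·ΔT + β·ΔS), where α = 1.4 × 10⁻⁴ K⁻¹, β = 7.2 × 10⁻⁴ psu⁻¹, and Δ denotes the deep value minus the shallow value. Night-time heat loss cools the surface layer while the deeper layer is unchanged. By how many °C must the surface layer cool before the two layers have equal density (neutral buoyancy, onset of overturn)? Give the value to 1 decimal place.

2.2 °C

Neutral buoyancy requires Δρ = 0, i.e. −α(T_deep − T_surf′) + β(S_deep − S_surf) = 0.
T_surf′ = T_deep − (β/α)·ΔS = 15.5 − (7.2 × 10⁻⁴/1.4 × 10⁻⁴)·(+0.63) = 12.260 °C.
Cooling required: 14.5 − (12.260) = 2.240 °C.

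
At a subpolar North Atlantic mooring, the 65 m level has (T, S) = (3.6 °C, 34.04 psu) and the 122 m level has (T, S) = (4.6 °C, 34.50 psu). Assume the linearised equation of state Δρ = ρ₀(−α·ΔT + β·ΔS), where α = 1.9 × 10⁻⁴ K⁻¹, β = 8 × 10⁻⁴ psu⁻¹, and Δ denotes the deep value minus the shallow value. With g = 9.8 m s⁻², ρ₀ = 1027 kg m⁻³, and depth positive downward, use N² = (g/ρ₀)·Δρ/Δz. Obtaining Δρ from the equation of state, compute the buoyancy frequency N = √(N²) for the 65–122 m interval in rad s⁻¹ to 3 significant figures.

5.53 × 10⁻³ rad s⁻¹

ΔT = +1.0 K, ΔS = +0.46 psu (deep − shallow).
Δρ/ρ₀ = −αΔT + βΔS = -1.90 × 10⁻⁴ + 3.68 × 10⁻⁴ = 1.78 × 10⁻⁴, so Δρ ≈ 0.1828 kg m⁻³.
N² = (g/ρ₀)·Δρ/Δz = g·(Δρ/ρ₀)/Δz = 9.8 × 1.78 × 10⁻⁴ / 57 = 3.0604 × 10⁻⁵ s⁻².
N = √(3.0604 × 10⁻⁵) = 5.5321 × 10⁻³ rad s⁻¹ ≈ 5.53 × 10⁻³ rad s⁻¹.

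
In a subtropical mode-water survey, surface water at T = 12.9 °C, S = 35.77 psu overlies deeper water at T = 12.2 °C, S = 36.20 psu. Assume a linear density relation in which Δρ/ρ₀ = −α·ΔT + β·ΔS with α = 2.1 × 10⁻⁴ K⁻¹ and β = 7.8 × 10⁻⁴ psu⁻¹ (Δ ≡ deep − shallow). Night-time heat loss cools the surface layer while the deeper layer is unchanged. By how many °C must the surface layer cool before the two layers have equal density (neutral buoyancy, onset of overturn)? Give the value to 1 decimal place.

Neutral buoyancy requires Δρ = 0, i.e. −α(T_deep − T_surf′) + β(S_deep − S_surf) = 0.
T_surf′ = T_deep − (β/α)·ΔS = 12.2 − (7.8 × 10⁻⁴/2.1 × 10⁻⁴)·(+0.43) = 10.603 °C.
Cooling required: 12.9 − (10.603) = 2.297 °C.

2.3 °C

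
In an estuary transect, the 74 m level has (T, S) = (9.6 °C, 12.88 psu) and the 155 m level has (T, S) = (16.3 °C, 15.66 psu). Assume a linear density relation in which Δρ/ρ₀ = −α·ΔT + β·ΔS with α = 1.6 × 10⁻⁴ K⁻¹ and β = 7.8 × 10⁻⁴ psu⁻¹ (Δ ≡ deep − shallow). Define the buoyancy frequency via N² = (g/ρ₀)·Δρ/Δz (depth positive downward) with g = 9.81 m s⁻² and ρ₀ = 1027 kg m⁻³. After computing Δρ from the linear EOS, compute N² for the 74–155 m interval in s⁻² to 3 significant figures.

ΔT = +6.7 K, ΔS = +2.78 psu (deep − shallow).
Δρ/ρ₀ = −αΔT + βΔS = -1.072 × 10⁻³ + 2.1684 × 10⁻³ = 1.0964 × 10⁻³, so Δρ ≈ 1.126 kg m⁻³.
N² = (g/ρ₀)·Δρ/Δz = g·(Δρ/ρ₀)/Δz = 9.81 × 1.0964 × 10⁻³ / 81 = 1.3279 × 10⁻⁴ s⁻² ≈ 1.33 × 10⁻⁴ s⁻².

1.33 × 10⁻⁴ s⁻²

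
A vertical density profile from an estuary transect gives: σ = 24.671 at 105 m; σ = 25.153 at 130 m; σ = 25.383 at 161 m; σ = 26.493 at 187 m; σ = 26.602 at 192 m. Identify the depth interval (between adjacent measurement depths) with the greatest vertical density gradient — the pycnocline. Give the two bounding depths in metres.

Compute the density gradient over each adjacent pair:
  105–130 m: Δρ/Δz = 0.482/25 = 0.019 kg m⁻⁴
  130–161 m: Δρ/Δz = 0.230/31 = 7.4 × 10⁻³ kg m⁻⁴
  161–187 m: Δρ/Δz = 1.110/26 = 0.043 kg m⁻⁴
  187–192 m: Δρ/Δz = 0.109/5 = 0.022 kg m⁻⁴
The largest gradient is in the 161–187 m interval — the pycnocline.

161–187 m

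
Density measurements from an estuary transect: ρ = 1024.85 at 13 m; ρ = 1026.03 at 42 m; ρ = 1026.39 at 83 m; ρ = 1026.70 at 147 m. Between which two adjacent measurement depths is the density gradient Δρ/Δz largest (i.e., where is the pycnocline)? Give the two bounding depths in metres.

Compute the density gradient over each adjacent pair:
  13–42 m: Δρ/Δz = 1.18/29 = 0.041 kg m⁻⁴
  42–83 m: Δρ/Δz = 0.36/41 = 8.8 × 10⁻³ kg m⁻⁴
  83–147 m: Δρ/Δz = 0.31/64 = 4.8 × 10⁻³ kg m⁻⁴
The largest gradient is in the 13–42 m interval — the pycnocline.

13–42 m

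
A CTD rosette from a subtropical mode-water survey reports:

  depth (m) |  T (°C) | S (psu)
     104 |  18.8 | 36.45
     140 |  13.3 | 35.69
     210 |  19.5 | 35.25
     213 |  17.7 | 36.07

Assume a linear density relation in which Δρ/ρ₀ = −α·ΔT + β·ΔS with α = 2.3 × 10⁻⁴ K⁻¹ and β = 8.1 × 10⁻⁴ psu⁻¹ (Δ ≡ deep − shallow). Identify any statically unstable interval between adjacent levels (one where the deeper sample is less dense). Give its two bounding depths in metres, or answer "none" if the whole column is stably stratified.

140–210 m

Evaluate Δρ/ρ₀ = −αΔT + βΔS across each adjacent pair:
  104–140 m: −αΔT+βΔS = −(2.3 × 10⁻⁴)(-5.5)+(8.1 × 10⁻⁴)(-0.76) = 6.5 × 10⁻⁴ → stable
  140–210 m: −αΔT+βΔS = −(2.3 × 10⁻⁴)(+6.2)+(8.1 × 10⁻⁴)(-0.44) = -1.8 × 10⁻³ → UNSTABLE
  210–213 m: −αΔT+βΔS = −(2.3 × 10⁻⁴)(-1.8)+(8.1 × 10⁻⁴)(+0.82) = 1.1 × 10⁻³ → stable
The 140–210 m interval has Δρ < 0: lighter water underlies denser water.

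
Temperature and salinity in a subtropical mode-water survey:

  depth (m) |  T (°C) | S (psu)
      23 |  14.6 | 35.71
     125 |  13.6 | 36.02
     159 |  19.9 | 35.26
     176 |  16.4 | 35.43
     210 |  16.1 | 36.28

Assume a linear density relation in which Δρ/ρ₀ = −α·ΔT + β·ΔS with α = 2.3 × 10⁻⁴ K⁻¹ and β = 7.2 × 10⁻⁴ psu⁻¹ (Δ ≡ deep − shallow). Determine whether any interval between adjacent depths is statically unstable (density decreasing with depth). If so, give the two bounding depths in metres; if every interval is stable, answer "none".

Evaluate Δρ/ρ₀ = −αΔT + βΔS across each adjacent pair:
  23–125 m: −αΔT+βΔS = −(2.3 × 10⁻⁴)(-1.0)+(7.2 × 10⁻⁴)(+0.31) = 4.5 × 10⁻⁴ → stable
  125–159 m: −αΔT+βΔS = −(2.3 × 10⁻⁴)(+6.3)+(7.2 × 10⁻⁴)(-0.76) = -2.0 × 10⁻³ → UNSTABLE
  159–176 m: −αΔT+βΔS = −(2.3 × 10⁻⁴)(-3.5)+(7.2 × 10⁻⁴)(+0.17) = 9.3 × 10⁻⁴ → stable
  176–210 m: −αΔT+βΔS = −(2.3 × 10⁻⁴)(-0.3)+(7.2 × 10⁻⁴)(+0.85) = 6.8 × 10⁻⁴ → stable
The 125–159 m interval has Δρ < 0: lighter water underlies denser water.

125–159 m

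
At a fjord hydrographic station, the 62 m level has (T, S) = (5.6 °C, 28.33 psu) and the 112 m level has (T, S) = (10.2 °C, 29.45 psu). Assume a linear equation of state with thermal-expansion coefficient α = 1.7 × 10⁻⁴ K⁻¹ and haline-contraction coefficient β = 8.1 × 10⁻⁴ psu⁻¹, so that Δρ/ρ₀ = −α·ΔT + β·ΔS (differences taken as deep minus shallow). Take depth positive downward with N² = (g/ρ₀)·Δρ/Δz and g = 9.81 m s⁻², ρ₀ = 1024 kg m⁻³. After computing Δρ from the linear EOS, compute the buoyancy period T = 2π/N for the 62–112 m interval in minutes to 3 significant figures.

ΔT = +4.6 K, ΔS = +1.12 psu (deep − shallow).
Δρ/ρ₀ = −αΔT + βΔS = -7.82 × 10⁻⁴ + 9.072 × 10⁻⁴ = 1.252 × 10⁻⁴, so Δρ ≈ 0.1282 kg m⁻³.
N² = (g/ρ₀)·Δρ/Δz = g·(Δρ/ρ₀)/Δz = 9.81 × 1.252 × 10⁻⁴ / 50 = 2.4564 × 10⁻⁵ s⁻².
N = √(2.4564 × 10⁻⁵) = 4.9562 × 10⁻³ rad s⁻¹ → T = 2π/N = 1.2677 × 10³ s = 21.128 min ≈ 21.1 min.

21.1 min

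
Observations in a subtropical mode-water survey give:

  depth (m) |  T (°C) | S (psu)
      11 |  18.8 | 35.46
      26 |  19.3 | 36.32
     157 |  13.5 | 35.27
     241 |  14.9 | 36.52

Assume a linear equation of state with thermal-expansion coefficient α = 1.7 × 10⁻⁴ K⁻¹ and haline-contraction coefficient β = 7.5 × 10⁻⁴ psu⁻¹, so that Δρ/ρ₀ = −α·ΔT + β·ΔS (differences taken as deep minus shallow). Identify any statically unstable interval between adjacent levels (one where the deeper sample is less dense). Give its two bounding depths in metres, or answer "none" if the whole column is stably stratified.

Evaluate Δρ/ρ₀ = −αΔT + βΔS across each adjacent pair:
  11–26 m: −αΔT+βΔS = −(1.7 × 10⁻⁴)(+0.5)+(7.5 × 10⁻⁴)(+0.86) = 5.6 × 10⁻⁴ → stable
  26–157 m: −αΔT+βΔS = −(1.7 × 10⁻⁴)(-5.8)+(7.5 × 10⁻⁴)(-1.05) = 2.0 × 10⁻⁴ → stable
  157–241 m: −αΔT+βΔS = −(1.7 × 10⁻⁴)(+1.4)+(7.5 × 10⁻⁴)(+1.25) = 7.0 × 10⁻⁴ → stable
Every interval has Δρ > 0: the column is stably stratified throughout.

none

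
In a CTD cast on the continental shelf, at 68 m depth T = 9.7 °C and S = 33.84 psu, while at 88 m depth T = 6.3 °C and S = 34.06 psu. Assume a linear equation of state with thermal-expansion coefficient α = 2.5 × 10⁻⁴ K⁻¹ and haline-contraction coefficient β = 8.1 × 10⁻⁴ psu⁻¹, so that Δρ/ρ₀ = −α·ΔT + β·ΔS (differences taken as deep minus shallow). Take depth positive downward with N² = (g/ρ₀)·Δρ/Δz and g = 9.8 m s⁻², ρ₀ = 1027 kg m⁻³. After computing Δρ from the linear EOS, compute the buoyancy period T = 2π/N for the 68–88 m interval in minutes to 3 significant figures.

ΔT = -3.4 K, ΔS = +0.22 psu (deep − shallow).
Δρ/ρ₀ = −αΔT + βΔS = 8.50 × 10⁻⁴ + 1.782 × 10⁻⁴ = 1.0282 × 10⁻³, so Δρ ≈ 1.056 kg m⁻³.
N² = (g/ρ₀)·Δρ/Δz = g·(Δρ/ρ₀)/Δz = 9.8 × 1.0282 × 10⁻³ / 20 = 5.0382 × 10⁻⁴ s⁻².
N = √(5.0382 × 10⁻⁴) = 0.022446 rad s⁻¹ → T = 2π/N = 279.92 s = 4.6653 min ≈ 4.67 min.

4.67 min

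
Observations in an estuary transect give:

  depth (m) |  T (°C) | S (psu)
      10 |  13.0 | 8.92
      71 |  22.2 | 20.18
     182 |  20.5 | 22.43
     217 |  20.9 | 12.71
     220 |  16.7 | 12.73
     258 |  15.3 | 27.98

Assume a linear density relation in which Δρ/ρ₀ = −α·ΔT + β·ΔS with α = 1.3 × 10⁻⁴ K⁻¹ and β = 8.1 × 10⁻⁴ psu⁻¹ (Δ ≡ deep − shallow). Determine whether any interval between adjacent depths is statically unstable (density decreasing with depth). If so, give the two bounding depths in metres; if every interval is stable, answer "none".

Evaluate Δρ/ρ₀ = −αΔT + βΔS across each adjacent pair:
  10–71 m: −αΔT+βΔS = −(1.3 × 10⁻⁴)(+9.2)+(8.1 × 10⁻⁴)(+11.26) = 7.9 × 10⁻³ → stable
  71–182 m: −αΔT+βΔS = −(1.3 × 10⁻⁴)(-1.7)+(8.1 × 10⁻⁴)(+2.25) = 2.0 × 10⁻³ → stable
  182–217 m: −αΔT+βΔS = −(1.3 × 10⁻⁴)(+0.4)+(8.1 × 10⁻⁴)(-9.72) = -7.9 × 10⁻³ → UNSTABLE
  217–220 m: −αΔT+βΔS = −(1.3 × 10⁻⁴)(-4.2)+(8.1 × 10⁻⁴)(+0.02) = 5.6 × 10⁻⁴ → stable
  220–258 m: −αΔT+βΔS = −(1.3 × 10⁻⁴)(-1.4)+(8.1 × 10⁻⁴)(+15.25) = 0.013 → stable
The 182–217 m interval has Δρ < 0: lighter water underlies denser water.

182–217 m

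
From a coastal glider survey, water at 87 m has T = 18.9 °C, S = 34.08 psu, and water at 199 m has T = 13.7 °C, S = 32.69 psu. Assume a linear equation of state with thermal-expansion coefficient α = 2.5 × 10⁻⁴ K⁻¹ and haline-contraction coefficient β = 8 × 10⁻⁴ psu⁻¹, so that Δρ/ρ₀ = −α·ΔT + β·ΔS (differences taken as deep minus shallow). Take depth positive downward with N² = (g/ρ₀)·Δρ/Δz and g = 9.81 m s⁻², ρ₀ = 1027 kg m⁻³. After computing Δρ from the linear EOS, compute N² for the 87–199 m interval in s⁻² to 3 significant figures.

1.65 × 10⁻⁵ s⁻²

ΔT = -5.2 K, ΔS = -1.39 psu (deep − shallow).
Δρ/ρ₀ = −αΔT + βΔS = 1.30 × 10⁻³ − 1.112 × 10⁻³ = 1.88 × 10⁻⁴, so Δρ ≈ 0.1931 kg m⁻³.
N² = (g/ρ₀)·Δρ/Δz = g·(Δρ/ρ₀)/Δz = 9.81 × 1.88 × 10⁻⁴ / 112 = 1.6467 × 10⁻⁵ s⁻² ≈ 1.65 × 10⁻⁵ s⁻².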